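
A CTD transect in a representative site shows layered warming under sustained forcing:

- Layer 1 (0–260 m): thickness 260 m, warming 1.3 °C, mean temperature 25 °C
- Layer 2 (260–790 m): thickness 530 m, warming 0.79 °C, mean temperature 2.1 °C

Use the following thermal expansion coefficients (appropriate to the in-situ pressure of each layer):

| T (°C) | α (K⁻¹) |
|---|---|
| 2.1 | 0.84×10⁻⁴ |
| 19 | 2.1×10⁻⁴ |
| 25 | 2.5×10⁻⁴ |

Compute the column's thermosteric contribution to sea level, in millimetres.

Layer 1 at 25 °C → α = 2.5×10⁻⁴ K⁻¹
Layer 2 at 2.1 °C → α = 0.84×10⁻⁴ K⁻¹
0–260 m: 260 × 2.5×10⁻⁴ × 1.3 = 0.08450 m
Layer 2: 0.84×10⁻⁴ × 530 × 0.79 = 0.0351708 m
Δh = 0.08450 + 0.0351708 = 0.1196708 m

Δh ≈ 120 mm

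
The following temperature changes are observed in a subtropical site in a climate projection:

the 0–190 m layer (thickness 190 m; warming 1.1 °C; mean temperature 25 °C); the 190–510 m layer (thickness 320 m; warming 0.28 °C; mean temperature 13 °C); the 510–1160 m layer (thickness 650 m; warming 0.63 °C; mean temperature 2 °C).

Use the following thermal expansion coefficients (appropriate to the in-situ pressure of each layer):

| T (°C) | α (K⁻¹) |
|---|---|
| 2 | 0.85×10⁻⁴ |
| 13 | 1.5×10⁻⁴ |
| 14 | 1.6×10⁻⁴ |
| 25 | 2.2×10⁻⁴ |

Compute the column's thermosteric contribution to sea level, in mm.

Layer 1 at 25 °C → α = 2.2×10⁻⁴ K⁻¹
Layer 2 at 13 °C → α = 1.5×10⁻⁴ K⁻¹
Layer 3 at 2 °C → α = 0.85×10⁻⁴ K⁻¹
0–190 m: 1.1 × 2.2×10⁻⁴ × 190 = 0.04598 m
Layer 2: 320 × 0.28 × 1.5×10⁻⁴ = 0.01344 m
0.63 × 0.85×10⁻⁴ × 650 = 0.0348075 m
Δh = 0.04598 + 0.01344 + 0.0348075 = 0.0942275 m

Δh ≈ 94 mm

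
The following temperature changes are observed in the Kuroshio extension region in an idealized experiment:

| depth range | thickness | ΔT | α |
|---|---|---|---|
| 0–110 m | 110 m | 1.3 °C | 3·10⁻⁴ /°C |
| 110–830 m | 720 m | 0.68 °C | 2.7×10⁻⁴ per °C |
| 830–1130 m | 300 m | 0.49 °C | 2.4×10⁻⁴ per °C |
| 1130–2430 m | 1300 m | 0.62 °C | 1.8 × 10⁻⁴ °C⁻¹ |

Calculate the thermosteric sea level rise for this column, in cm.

Layer 1: 1.3 × 110 × 3×10⁻⁴ = 0.04290 m
110–830 m: 0.68 × 720 × 2.7×10⁻⁴ = 0.132192 m
830–1130 m: 300 × 2.4×10⁻⁴ × 0.49 = 0.03528 m
1130–2430 m: 1300 × 0.62 × 1.8×10⁻⁴ = 0.14508 m
Δh = 0.04290 + 0.132192 + 0.03528 + 0.14508 = 0.355452 m

about 35.5 cm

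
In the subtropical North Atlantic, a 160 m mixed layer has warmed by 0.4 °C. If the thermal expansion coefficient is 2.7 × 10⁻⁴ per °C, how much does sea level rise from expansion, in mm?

Δh = αΔT·H = 2.7×10⁻⁴ × 0.4 × 160 = 0.01728 m

about 17 mm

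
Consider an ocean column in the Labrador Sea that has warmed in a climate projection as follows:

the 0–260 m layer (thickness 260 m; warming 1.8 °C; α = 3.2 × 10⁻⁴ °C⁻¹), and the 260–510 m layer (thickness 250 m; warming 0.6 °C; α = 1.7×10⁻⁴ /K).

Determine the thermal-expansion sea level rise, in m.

0–260 m: 3.2×10⁻⁴ × 1.8 × 260 = 0.14976 m
0.6 × 250 × 1.7×10⁻⁴ = 0.02550 m
Δh = 0.14976 + 0.02550 = 0.17526 m

about 0.175 m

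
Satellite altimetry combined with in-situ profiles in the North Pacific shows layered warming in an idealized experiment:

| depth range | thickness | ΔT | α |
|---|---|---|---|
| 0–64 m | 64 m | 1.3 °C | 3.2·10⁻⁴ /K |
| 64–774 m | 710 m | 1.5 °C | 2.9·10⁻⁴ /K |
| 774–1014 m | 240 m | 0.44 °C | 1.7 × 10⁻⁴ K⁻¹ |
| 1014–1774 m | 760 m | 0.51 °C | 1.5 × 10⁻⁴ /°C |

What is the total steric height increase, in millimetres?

Layer 1: 3.2×10⁻⁴ × 64 × 1.3 = 0.026624 m
2.9×10⁻⁴ × 710 × 1.5 = 0.30885 m
Layer 3: 240 × 0.44 × 1.7×10⁻⁴ = 0.017952 m
Layer 4: 0.51 × 760 × 1.5×10⁻⁴ = 0.05814 m
Δh = 0.026624 + 0.30885 + 0.017952 + 0.05814 = 0.411566 m

410 mm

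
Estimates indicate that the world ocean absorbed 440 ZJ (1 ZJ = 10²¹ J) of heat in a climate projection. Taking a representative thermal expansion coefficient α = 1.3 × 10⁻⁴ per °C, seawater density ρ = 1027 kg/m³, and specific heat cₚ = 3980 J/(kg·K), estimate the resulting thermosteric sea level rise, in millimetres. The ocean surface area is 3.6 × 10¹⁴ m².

Δh = 38.9 mm

Per unit area: Q = 440×10²¹ / (3.6×10¹⁴) ≈ 1.222×10⁹ J/m²
Δh = αQ/(ρcₚ) = 1.3×10⁻⁴ × 1.222×10⁹ / (1027 × 3980) ≈ 0.038865 m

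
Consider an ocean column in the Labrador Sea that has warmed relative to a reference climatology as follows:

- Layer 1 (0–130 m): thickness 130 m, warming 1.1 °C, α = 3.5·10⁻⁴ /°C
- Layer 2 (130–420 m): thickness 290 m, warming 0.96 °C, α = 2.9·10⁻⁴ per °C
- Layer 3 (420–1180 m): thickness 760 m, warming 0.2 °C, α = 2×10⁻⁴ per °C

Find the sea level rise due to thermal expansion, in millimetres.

161 mm of thermosteric rise

130 × 3.5×10⁻⁴ × 1.1 = 0.05005 m
2.9×10⁻⁴ × 290 × 0.96 = 0.080736 m
420–1180 m: 0.2 × 2×10⁻⁴ × 760 = 0.03040 m
Δh = 0.05005 + 0.080736 + 0.03040 = 0.161186 m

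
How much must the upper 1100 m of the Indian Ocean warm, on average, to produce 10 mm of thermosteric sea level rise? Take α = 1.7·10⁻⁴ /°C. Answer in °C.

ΔT = Δh/(αH) = 0.01 / (1.7×10⁻⁴ × 1100) ≈ 0.05348 °C

about 0.0535 °C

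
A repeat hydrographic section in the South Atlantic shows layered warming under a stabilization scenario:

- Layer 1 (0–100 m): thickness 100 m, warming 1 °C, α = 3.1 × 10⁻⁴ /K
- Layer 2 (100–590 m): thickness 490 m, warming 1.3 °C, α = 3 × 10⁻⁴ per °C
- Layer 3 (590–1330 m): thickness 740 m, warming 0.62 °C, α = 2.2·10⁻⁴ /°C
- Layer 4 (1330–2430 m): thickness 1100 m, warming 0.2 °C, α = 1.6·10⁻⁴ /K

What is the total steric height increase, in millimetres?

358 mm of thermosteric rise

Layer 1: 3.1×10⁻⁴ × 1 × 100 = 0.03100 m
100–590 m: 490 × 1.3 × 3×10⁻⁴ = 0.19110 m
2.2×10⁻⁴ × 740 × 0.62 = 0.100936 m
Layer 4: 0.2 × 1.6×10⁻⁴ × 1100 = 0.03520 m
Δh = 0.03100 + 0.19110 + 0.100936 + 0.03520 = 0.358236 m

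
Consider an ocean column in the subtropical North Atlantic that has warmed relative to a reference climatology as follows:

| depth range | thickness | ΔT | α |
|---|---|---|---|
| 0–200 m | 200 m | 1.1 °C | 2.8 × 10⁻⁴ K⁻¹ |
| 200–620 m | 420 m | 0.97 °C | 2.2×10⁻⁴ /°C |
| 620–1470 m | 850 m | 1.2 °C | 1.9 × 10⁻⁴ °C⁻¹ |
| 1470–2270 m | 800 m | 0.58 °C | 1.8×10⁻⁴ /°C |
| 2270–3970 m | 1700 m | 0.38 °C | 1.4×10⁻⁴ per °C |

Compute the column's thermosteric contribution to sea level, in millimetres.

Layer 1: 2.8×10⁻⁴ × 200 × 1.1 = 0.06160 m
Layer 2: 420 × 2.2×10⁻⁴ × 0.97 = 0.089628 m
850 × 1.2 × 1.9×10⁻⁴ = 0.19380 m
1.8×10⁻⁴ × 800 × 0.58 = 0.08352 m
0.38 × 1.4×10⁻⁴ × 1700 = 0.09044 m
Δh = 0.06160 + 0.089628 + 0.19380 + 0.08352 + 0.09044 = 0.518988 m

519 mm of thermosteric rise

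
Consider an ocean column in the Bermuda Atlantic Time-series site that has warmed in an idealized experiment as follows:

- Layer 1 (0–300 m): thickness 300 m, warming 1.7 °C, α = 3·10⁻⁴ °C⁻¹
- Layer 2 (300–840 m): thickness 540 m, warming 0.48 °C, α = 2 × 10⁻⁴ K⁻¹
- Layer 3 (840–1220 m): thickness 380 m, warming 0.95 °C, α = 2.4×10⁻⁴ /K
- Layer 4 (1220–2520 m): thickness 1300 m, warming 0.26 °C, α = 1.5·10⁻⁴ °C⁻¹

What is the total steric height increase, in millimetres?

Δh ≈ 342 mm

1.7 × 300 × 3×10⁻⁴ = 0.15300 m
Layer 2: 0.48 × 540 × 2×10⁻⁴ = 0.05184 m
0.95 × 2.4×10⁻⁴ × 380 = 0.08664 m
Layer 4: 0.26 × 1300 × 1.5×10⁻⁴ = 0.05070 m
Δh = 0.15300 + 0.05184 + 0.08664 + 0.05070 = 0.34218 m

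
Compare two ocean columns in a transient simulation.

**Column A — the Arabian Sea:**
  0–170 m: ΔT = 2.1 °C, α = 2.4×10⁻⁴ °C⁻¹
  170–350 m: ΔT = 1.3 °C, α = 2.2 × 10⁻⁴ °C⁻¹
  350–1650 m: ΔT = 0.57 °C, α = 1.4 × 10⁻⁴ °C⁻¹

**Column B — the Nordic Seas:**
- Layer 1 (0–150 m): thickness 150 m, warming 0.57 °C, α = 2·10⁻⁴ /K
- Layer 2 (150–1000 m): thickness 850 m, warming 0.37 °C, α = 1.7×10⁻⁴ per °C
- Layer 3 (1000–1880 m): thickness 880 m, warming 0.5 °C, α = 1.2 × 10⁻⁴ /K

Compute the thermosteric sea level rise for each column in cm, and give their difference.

A Layer 1: 2.1 × 170 × 2.4×10⁻⁴ = 0.08568 m
A Layer 2: 1.3 × 2.2×10⁻⁴ × 180 = 0.05148 m
A 350–1650 m: 0.57 × 1300 × 1.4×10⁻⁴ = 0.10374 m
A total: 0.24090 m
B 0–150 m: 0.57 × 2×10⁻⁴ × 150 = 0.01710 m
B Layer 2: 850 × 0.37 × 1.7×10⁻⁴ = 0.053465 m
B 1000–1880 m: 1.2×10⁻⁴ × 0.5 × 880 = 0.05280 m
B total: 0.123365 m
Difference: 0.24090 − 0.123365 = 0.117535 m

Δh_A ≈ 24 cm, Δh_B ≈ 12 cm; difference ≈ 12 cm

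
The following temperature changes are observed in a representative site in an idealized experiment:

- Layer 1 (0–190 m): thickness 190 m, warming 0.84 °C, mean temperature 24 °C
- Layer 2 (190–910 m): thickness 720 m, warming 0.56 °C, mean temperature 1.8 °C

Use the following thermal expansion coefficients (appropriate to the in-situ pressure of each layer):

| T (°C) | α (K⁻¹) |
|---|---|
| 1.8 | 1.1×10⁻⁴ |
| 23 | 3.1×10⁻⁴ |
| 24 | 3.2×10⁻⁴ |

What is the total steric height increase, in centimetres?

Δh = 9.54 cm

Layer 1 at 24 °C → α = 3.2×10⁻⁴ K⁻¹
Layer 2 at 1.8 °C → α = 1.1×10⁻⁴ K⁻¹
0.84 × 3.2×10⁻⁴ × 190 = 0.051072 m
Layer 2: 1.1×10⁻⁴ × 720 × 0.56 = 0.044352 m
Δh = 0.051072 + 0.044352 = 0.095424 m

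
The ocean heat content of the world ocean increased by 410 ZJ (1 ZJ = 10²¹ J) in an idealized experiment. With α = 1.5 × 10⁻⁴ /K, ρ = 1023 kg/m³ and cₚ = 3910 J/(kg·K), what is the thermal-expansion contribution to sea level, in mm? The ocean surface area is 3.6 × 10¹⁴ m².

42.7 mm of thermosteric rise

Per unit area: Q = 410×10²¹ / (3.6×10¹⁴) ≈ 1.139×10⁹ J/m²
Δh = αQ/(ρcₚ) = 1.5×10⁻⁴ × 1.139×10⁹ / (1023 × 3910) ≈ 0.042713 m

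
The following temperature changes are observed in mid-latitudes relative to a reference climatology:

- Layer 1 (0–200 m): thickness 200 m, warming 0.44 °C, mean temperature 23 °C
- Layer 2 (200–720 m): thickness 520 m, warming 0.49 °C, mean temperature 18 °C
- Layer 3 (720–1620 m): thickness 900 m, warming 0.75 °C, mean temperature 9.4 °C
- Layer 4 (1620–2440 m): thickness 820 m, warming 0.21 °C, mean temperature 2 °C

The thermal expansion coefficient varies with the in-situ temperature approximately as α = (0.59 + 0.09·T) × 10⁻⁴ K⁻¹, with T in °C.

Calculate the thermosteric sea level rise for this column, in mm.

Δh ≈ 190 mm

Layer 1: α = (0.59 + 0.09×23)×10⁻⁴ = 2.66×10⁻⁴ K⁻¹
Layer 2: α = (0.59 + 0.09×18)×10⁻⁴ = 2.21×10⁻⁴ K⁻¹
Layer 3: α = (0.59 + 0.09×9.4)×10⁻⁴ = 1.436×10⁻⁴ K⁻¹
Layer 4: α = (0.59 + 0.09×2)×10⁻⁴ = 0.77×10⁻⁴ K⁻¹
2.66×10⁻⁴ × 200 × 0.44 = 0.023408 m
Layer 2: 0.49 × 520 × 2.21×10⁻⁴ = 0.0563108 m
Layer 3: 900 × 1.436×10⁻⁴ × 0.75 = 0.09693 m
Layer 4: 820 × 0.77×10⁻⁴ × 0.21 = 0.0132594 m
Δh = 0.023408 + 0.0563108 + 0.09693 + 0.0132594 = 0.1899082 m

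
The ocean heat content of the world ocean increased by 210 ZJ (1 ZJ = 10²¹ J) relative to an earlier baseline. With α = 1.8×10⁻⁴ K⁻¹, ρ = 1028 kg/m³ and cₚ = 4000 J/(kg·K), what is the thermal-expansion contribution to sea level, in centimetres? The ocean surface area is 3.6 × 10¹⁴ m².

Δh ≈ 2.55 cm

Per unit area: Q = 210×10²¹ / (3.6×10¹⁴) ≈ 5.833×10⁸ J/m²
Δh = αQ/(ρcₚ) = 1.8×10⁻⁴ × 5.833×10⁸ / (1028 × 4000) ≈ 0.025534 m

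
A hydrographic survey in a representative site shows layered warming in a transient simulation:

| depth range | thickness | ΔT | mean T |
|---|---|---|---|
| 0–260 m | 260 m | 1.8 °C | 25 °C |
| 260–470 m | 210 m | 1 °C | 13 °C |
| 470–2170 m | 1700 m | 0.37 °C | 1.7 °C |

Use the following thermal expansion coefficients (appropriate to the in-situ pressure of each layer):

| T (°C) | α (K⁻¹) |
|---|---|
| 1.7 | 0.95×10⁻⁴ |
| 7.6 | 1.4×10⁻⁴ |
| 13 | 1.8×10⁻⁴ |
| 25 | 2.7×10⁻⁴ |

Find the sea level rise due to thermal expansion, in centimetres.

22.4 cm of thermosteric rise

Layer 1 at 25 °C → α = 2.7×10⁻⁴ K⁻¹
Layer 2 at 13 °C → α = 1.8×10⁻⁴ K⁻¹
Layer 3 at 1.7 °C → α = 0.95×10⁻⁴ K⁻¹
Layer 1: 2.7×10⁻⁴ × 1.8 × 260 = 0.12636 m
210 × 1 × 1.8×10⁻⁴ = 0.03780 m
Layer 3: 0.95×10⁻⁴ × 0.37 × 1700 = 0.059755 m
Δh = 0.12636 + 0.03780 + 0.059755 = 0.223915 m ≈ 22.4 cm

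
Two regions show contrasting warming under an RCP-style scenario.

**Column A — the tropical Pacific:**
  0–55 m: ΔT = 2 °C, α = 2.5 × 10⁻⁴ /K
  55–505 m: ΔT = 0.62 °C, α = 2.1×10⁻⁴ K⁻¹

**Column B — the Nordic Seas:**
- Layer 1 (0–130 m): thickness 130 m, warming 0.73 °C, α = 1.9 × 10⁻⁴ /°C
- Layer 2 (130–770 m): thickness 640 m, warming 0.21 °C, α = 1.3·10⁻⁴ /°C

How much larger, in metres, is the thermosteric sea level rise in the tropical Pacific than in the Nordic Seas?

0.0506 m larger

A 0–55 m: 2.5×10⁻⁴ × 55 × 2 = 0.02750 m
A Layer 2: 2.1×10⁻⁴ × 450 × 0.62 = 0.05859 m
A total: 0.08609 m
B 1.9×10⁻⁴ × 0.73 × 130 = 0.018031 m
B 1.3×10⁻⁴ × 0.21 × 640 = 0.017472 m
B total: 0.035503 m
Difference: 0.08609 − 0.035503 = 0.050587 m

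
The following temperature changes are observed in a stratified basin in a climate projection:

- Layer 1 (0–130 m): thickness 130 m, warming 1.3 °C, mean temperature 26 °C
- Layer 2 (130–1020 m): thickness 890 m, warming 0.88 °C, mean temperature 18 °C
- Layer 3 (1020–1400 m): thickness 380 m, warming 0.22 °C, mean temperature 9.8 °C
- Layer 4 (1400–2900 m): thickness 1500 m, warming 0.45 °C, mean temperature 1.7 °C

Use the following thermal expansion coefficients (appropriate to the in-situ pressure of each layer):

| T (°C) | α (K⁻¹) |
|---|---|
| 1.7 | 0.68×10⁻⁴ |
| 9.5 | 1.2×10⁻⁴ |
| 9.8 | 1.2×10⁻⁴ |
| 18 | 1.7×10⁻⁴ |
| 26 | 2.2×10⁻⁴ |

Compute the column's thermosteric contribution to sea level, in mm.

Δh ≈ 226 mm

Layer 1 at 26 °C → α = 2.2×10⁻⁴ K⁻¹
Layer 2 at 18 °C → α = 1.7×10⁻⁴ K⁻¹
Layer 3 at 9.8 °C → α = 1.2×10⁻⁴ K⁻¹
Layer 4 at 1.7 °C → α = 0.68×10⁻⁴ K⁻¹
1.3 × 130 × 2.2×10⁻⁴ = 0.03718 m
130–1020 m: 890 × 0.88 × 1.7×10⁻⁴ = 0.133144 m
0.22 × 1.2×10⁻⁴ × 380 = 0.010032 m
Layer 4: 1500 × 0.68×10⁻⁴ × 0.45 = 0.04590 m
Δh = 0.03718 + 0.133144 + 0.010032 + 0.04590 = 0.226256 m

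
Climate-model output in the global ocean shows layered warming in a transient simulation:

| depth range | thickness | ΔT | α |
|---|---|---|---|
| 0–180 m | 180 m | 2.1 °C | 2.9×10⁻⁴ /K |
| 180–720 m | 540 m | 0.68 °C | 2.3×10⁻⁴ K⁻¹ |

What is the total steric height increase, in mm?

Δh = 194 mm

Layer 1: 180 × 2.9×10⁻⁴ × 2.1 = 0.10962 m
Layer 2: 540 × 2.3×10⁻⁴ × 0.68 = 0.084456 m
Δh = 0.10962 + 0.084456 = 0.194076 m ≈ 194 mm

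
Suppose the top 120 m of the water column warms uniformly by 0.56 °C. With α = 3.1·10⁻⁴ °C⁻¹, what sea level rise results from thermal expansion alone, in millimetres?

Δh = αΔT·H = 3.1×10⁻⁴ × 0.56 × 120 = 0.020832 m

Δh = 20.8 mm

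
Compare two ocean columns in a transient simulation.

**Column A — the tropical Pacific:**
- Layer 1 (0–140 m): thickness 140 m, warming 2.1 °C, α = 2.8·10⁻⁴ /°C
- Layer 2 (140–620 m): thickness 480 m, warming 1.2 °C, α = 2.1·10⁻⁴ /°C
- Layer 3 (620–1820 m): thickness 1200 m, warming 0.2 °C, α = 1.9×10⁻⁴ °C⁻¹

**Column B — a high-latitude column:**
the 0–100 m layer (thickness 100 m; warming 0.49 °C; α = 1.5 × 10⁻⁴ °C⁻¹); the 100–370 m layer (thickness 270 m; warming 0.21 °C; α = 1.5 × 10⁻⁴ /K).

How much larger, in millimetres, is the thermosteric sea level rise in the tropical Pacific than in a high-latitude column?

A 2.8×10⁻⁴ × 140 × 2.1 = 0.08232 m
A Layer 2: 2.1×10⁻⁴ × 480 × 1.2 = 0.12096 m
A 1.9×10⁻⁴ × 0.2 × 1200 = 0.04560 m
A total: 0.24888 m
B 0–100 m: 1.5×10⁻⁴ × 100 × 0.49 = 0.00735 m
B 100–370 m: 270 × 0.21 × 1.5×10⁻⁴ = 0.008505 m
B total: 0.015855 m
Difference: 0.24888 − 0.015855 = 0.233025 m

Δh_A − Δh_B ≈ 233 mm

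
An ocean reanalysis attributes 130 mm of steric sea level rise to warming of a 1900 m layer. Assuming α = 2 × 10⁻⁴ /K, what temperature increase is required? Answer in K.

ΔT = Δh/(αH) = 0.13 / (2×10⁻⁴ × 1900) ≈ 0.3421 K

ΔT ≈ 0.342 K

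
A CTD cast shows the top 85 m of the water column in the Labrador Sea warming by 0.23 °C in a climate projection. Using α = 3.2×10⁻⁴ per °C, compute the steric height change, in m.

0.0063 m of thermosteric rise

Δh = αΔT·H = 3.2×10⁻⁴ × 0.23 × 85 = 0.006256 m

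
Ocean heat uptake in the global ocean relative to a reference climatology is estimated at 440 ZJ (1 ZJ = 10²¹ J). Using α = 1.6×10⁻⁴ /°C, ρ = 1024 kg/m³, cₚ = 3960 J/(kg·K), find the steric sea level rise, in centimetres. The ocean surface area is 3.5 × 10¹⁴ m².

Δh = 5.0 cm

Per unit area: Q = 440×10²¹ / (3.5×10¹⁴) ≈ 1.257×10⁹ J/m²
Δh = αQ/(ρcₚ) = 1.6×10⁻⁴ × 1.257×10⁹ / (1024 × 3960) ≈ 0.049598 m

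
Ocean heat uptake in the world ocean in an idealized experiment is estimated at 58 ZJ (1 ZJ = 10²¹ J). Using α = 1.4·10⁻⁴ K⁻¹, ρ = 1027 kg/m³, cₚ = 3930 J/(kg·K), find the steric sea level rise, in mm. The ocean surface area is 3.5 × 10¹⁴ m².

about 5.7 mm

Per unit area: Q = 58×10²¹ / (3.5×10¹⁴) ≈ 1.657×10⁸ J/m²
Δh = αQ/(ρcₚ) = 1.4×10⁻⁴ × 1.657×10⁸ / (1027 × 3930) ≈ 0.0057476 m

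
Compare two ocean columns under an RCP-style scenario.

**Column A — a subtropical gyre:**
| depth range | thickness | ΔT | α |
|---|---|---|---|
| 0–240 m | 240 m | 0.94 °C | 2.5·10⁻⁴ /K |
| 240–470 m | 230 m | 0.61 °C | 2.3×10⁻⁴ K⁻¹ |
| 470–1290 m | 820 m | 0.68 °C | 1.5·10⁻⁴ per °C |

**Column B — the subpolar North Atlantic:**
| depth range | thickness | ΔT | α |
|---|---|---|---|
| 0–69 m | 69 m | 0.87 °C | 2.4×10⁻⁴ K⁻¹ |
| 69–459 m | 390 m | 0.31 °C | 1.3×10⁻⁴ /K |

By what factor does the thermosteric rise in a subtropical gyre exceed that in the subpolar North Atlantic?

≈ 5.72×

A Layer 1: 240 × 0.94 × 2.5×10⁻⁴ = 0.05640 m
A 240–470 m: 2.3×10⁻⁴ × 230 × 0.61 = 0.032269 m
A 820 × 0.68 × 1.5×10⁻⁴ = 0.08364 m
A total: 0.172309 m
B 0–69 m: 69 × 0.87 × 2.4×10⁻⁴ = 0.0144072 m
B 1.3×10⁻⁴ × 390 × 0.31 = 0.015717 m
B total: 0.0301242 m
Ratio: 0.172309 / 0.0301242 ≈ 5.720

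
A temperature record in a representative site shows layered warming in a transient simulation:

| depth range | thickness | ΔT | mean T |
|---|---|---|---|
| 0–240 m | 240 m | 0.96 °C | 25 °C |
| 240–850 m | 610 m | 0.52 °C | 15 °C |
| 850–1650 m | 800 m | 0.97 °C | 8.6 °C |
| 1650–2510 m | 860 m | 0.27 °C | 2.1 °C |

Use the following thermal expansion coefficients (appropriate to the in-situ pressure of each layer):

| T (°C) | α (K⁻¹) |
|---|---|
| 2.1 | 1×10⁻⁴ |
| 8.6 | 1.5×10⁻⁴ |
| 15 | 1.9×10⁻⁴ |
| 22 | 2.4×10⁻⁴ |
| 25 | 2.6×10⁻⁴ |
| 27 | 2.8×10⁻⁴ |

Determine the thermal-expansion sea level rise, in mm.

Layer 1 at 25 °C → α = 2.6×10⁻⁴ K⁻¹
Layer 2 at 15 °C → α = 1.9×10⁻⁴ K⁻¹
Layer 3 at 8.6 °C → α = 1.5×10⁻⁴ K⁻¹
Layer 4 at 2.1 °C → α = 1×10⁻⁴ K⁻¹
0.96 × 240 × 2.6×10⁻⁴ = 0.059904 m
Layer 2: 1.9×10⁻⁴ × 0.52 × 610 = 0.060268 m
Layer 3: 0.97 × 1.5×10⁻⁴ × 800 = 0.11640 m
1650–2510 m: 1×10⁻⁴ × 0.27 × 860 = 0.02322 m
Δh = 0.059904 + 0.060268 + 0.11640 + 0.02322 = 0.259792 m ≈ 260 mm

about 260 mm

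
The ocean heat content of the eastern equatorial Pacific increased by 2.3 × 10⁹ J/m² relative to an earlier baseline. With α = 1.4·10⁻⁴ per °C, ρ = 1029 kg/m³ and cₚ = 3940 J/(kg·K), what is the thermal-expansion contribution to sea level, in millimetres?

Δh = αQ/(ρcₚ) = 1.4×10⁻⁴ × 2.3×10⁹ / (1029 × 3940) ≈ 0.079423 m

Δh = 79 mm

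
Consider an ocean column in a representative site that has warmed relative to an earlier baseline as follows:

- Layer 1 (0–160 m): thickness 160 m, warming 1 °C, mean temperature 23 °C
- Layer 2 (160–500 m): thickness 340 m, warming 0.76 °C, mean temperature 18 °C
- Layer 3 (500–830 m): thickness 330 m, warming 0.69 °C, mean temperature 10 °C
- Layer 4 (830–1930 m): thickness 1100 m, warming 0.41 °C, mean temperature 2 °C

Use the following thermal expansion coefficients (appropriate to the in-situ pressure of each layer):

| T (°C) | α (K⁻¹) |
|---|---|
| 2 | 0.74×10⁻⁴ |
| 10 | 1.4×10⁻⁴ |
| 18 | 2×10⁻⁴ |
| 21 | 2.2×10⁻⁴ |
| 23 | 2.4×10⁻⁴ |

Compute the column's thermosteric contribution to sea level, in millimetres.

Layer 1 at 23 °C → α = 2.4×10⁻⁴ K⁻¹
Layer 2 at 18 °C → α = 2×10⁻⁴ K⁻¹
Layer 3 at 10 °C → α = 1.4×10⁻⁴ K⁻¹
Layer 4 at 2 °C → α = 0.74×10⁻⁴ K⁻¹
160 × 2.4×10⁻⁴ × 1 = 0.03840 m
Layer 2: 0.76 × 340 × 2×10⁻⁴ = 0.05168 m
500–830 m: 1.4×10⁻⁴ × 0.69 × 330 = 0.031878 m
Layer 4: 0.41 × 0.74×10⁻⁴ × 1100 = 0.033374 m
Δh = 0.03840 + 0.05168 + 0.031878 + 0.033374 = 0.155332 m

about 155 mm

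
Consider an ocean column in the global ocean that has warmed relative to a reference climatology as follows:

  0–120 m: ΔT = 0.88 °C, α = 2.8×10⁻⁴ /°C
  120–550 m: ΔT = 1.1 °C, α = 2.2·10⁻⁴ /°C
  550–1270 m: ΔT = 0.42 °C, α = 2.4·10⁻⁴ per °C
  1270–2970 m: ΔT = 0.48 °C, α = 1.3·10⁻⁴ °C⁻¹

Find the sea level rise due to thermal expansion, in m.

Layer 1: 2.8×10⁻⁴ × 0.88 × 120 = 0.029568 m
2.2×10⁻⁴ × 1.1 × 430 = 0.10406 m
Layer 3: 2.4×10⁻⁴ × 0.42 × 720 = 0.072576 m
1270–2970 m: 1.3×10⁻⁴ × 0.48 × 1700 = 0.10608 m
Δh = 0.029568 + 0.10406 + 0.072576 + 0.10608 = 0.312284 m

0.312 m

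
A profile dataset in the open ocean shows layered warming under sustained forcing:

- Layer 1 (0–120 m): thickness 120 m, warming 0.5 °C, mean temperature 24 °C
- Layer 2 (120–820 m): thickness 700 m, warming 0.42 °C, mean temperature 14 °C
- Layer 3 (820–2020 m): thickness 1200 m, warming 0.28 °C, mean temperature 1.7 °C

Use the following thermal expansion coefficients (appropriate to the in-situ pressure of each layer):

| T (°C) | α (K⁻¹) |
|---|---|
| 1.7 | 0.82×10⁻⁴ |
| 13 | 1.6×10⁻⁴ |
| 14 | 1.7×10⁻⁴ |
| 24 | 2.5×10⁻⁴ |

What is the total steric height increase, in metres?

Layer 1 at 24 °C → α = 2.5×10⁻⁴ K⁻¹
Layer 2 at 14 °C → α = 1.7×10⁻⁴ K⁻¹
Layer 3 at 1.7 °C → α = 0.82×10⁻⁴ K⁻¹
0–120 m: 2.5×10⁻⁴ × 0.5 × 120 = 0.01500 m
1.7×10⁻⁴ × 700 × 0.42 = 0.04998 m
820–2020 m: 0.28 × 0.82×10⁻⁴ × 1200 = 0.027552 m
Δh = 0.01500 + 0.04998 + 0.027552 = 0.092532 m ≈ 0.093 m

0.093 m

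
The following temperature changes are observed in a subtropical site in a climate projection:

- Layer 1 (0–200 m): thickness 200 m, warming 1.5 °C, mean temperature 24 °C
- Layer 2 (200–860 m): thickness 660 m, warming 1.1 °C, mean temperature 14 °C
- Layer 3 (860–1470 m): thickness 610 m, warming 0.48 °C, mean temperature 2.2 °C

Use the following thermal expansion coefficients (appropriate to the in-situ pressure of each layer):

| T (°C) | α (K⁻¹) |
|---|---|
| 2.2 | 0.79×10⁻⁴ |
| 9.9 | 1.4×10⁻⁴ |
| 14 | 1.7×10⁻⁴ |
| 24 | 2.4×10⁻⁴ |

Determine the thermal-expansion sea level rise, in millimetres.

Δh = 219 mm

Layer 1 at 24 °C → α = 2.4×10⁻⁴ K⁻¹
Layer 2 at 14 °C → α = 1.7×10⁻⁴ K⁻¹
Layer 3 at 2.2 °C → α = 0.79×10⁻⁴ K⁻¹
2.4×10⁻⁴ × 200 × 1.5 = 0.07200 m
Layer 2: 1.7×10⁻⁴ × 1.1 × 660 = 0.12342 m
Layer 3: 610 × 0.79×10⁻⁴ × 0.48 = 0.0231312 m
Δh = 0.07200 + 0.12342 + 0.0231312 = 0.2185512 m ≈ 219 mm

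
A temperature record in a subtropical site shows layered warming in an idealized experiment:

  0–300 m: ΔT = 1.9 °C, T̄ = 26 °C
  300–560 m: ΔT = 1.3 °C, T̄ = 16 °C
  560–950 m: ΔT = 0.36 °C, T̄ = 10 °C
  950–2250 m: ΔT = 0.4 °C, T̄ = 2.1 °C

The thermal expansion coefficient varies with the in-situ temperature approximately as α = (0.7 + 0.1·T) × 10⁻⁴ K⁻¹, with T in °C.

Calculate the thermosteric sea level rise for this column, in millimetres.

about 340 mm

Layer 1: α = (0.7 + 0.1×26)×10⁻⁴ = 3.3×10⁻⁴ K⁻¹
Layer 2: α = (0.7 + 0.1×16)×10⁻⁴ = 2.3×10⁻⁴ K⁻¹
Layer 3: α = (0.7 + 0.1×10)×10⁻⁴ = 1.7×10⁻⁴ K⁻¹
Layer 4: α = (0.7 + 0.1×2.1)×10⁻⁴ = 0.91×10⁻⁴ K⁻¹
0–300 m: 1.9 × 3.3×10⁻⁴ × 300 = 0.18810 m
Layer 2: 260 × 1.3 × 2.3×10⁻⁴ = 0.07774 m
560–950 m: 1.7×10⁻⁴ × 390 × 0.36 = 0.023868 m
950–2250 m: 0.4 × 1300 × 0.91×10⁻⁴ = 0.04732 m
Δh = 0.18810 + 0.07774 + 0.023868 + 0.04732 = 0.337028 m ≈ 340 mm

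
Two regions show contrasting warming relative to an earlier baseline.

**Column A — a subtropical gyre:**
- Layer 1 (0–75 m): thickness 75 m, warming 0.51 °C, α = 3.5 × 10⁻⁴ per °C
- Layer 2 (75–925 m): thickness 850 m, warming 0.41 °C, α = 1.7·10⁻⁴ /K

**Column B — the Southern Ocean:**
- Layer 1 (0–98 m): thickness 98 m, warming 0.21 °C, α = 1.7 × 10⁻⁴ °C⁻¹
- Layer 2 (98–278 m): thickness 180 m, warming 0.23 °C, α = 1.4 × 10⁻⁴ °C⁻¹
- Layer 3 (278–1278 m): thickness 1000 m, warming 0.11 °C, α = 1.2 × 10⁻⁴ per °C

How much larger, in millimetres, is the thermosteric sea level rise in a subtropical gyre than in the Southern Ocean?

50.1 mm larger

A 0.51 × 3.5×10⁻⁴ × 75 = 0.0133875 m
A 0.41 × 850 × 1.7×10⁻⁴ = 0.059245 m
A total: 0.0726325 m
B 1.7×10⁻⁴ × 0.21 × 98 = 0.0034986 m
B 0.23 × 180 × 1.4×10⁻⁴ = 0.005796 m
B 278–1278 m: 1.2×10⁻⁴ × 1000 × 0.11 = 0.01320 m
B total: 0.0224946 m
Difference: 0.0726325 − 0.0224946 = 0.0501379 m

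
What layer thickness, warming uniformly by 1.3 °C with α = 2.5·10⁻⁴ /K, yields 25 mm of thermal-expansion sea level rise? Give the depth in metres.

H = Δh/(αΔT) = 0.025 / (2.5×10⁻⁴ × 1.3) ≈ 76.92 m

H ≈ 76.9 m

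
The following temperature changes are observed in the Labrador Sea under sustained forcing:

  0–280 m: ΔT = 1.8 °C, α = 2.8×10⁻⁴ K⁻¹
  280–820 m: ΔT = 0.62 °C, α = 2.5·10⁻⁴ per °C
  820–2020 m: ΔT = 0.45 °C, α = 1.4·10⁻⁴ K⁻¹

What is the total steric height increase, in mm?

Layer 1: 280 × 1.8 × 2.8×10⁻⁴ = 0.14112 m
0.62 × 540 × 2.5×10⁻⁴ = 0.08370 m
Layer 3: 1.4×10⁻⁴ × 0.45 × 1200 = 0.07560 m
Δh = 0.14112 + 0.08370 + 0.07560 = 0.30042 m

300 mm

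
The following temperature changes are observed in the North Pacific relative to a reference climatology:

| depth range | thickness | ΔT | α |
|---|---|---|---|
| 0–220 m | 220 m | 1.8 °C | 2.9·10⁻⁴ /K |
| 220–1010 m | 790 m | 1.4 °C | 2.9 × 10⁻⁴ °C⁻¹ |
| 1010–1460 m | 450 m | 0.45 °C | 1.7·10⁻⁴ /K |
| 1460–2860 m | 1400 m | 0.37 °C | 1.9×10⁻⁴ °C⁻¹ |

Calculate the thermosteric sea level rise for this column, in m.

Layer 1: 220 × 2.9×10⁻⁴ × 1.8 = 0.11484 m
220–1010 m: 2.9×10⁻⁴ × 1.4 × 790 = 0.32074 m
1010–1460 m: 0.45 × 1.7×10⁻⁴ × 450 = 0.034425 m
Layer 4: 0.37 × 1.9×10⁻⁴ × 1400 = 0.09842 m
Δh = 0.11484 + 0.32074 + 0.034425 + 0.09842 = 0.568425 m ≈ 0.568 m

Δh = 0.568 m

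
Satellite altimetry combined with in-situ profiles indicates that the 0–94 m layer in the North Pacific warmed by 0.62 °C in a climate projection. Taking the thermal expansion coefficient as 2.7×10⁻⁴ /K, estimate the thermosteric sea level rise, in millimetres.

Δh = αΔT·H = 2.7×10⁻⁴ × 0.62 × 94 = 0.0157356 m

about 15.7 mm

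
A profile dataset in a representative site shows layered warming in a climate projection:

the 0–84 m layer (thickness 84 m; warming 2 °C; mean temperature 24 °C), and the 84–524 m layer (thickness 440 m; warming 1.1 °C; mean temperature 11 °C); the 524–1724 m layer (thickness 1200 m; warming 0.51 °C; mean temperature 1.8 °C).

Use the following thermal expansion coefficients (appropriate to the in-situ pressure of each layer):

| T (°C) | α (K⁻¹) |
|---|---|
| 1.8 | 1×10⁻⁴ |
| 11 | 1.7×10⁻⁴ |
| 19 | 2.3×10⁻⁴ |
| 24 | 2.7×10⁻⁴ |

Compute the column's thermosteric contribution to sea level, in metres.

about 0.189 m

Layer 1 at 24 °C → α = 2.7×10⁻⁴ K⁻¹
Layer 2 at 11 °C → α = 1.7×10⁻⁴ K⁻¹
Layer 3 at 1.8 °C → α = 1×10⁻⁴ K⁻¹
0–84 m: 2.7×10⁻⁴ × 2 × 84 = 0.04536 m
84–524 m: 1.7×10⁻⁴ × 440 × 1.1 = 0.08228 m
Layer 3: 1×10⁻⁴ × 0.51 × 1200 = 0.06120 m
Δh = 0.04536 + 0.08228 + 0.06120 = 0.18884 m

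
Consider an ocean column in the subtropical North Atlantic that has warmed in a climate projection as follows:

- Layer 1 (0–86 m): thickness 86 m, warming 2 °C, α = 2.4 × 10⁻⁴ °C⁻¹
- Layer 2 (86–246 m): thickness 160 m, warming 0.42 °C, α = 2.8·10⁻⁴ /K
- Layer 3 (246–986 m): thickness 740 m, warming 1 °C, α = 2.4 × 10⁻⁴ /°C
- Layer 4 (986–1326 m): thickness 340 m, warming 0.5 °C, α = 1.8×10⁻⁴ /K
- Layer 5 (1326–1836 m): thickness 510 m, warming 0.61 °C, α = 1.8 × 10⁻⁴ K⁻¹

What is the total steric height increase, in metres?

2 × 86 × 2.4×10⁻⁴ = 0.04128 m
Layer 2: 2.8×10⁻⁴ × 0.42 × 160 = 0.018816 m
Layer 3: 2.4×10⁻⁴ × 740 × 1 = 0.17760 m
1.8×10⁻⁴ × 340 × 0.5 = 0.03060 m
Layer 5: 1.8×10⁻⁴ × 0.61 × 510 = 0.055998 m
Δh = 0.04128 + 0.018816 + 0.17760 + 0.03060 + 0.055998 = 0.324294 m

0.324 m of thermosteric rise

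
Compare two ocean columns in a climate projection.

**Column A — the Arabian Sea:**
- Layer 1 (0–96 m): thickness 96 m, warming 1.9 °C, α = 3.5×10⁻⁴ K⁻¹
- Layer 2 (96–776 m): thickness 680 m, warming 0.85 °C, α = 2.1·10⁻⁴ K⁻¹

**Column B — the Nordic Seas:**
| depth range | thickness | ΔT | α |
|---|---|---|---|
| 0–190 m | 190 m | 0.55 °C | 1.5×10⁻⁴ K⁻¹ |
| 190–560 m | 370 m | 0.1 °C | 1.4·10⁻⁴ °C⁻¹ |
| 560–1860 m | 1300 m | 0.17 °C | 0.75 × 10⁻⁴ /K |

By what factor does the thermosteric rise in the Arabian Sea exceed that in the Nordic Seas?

≈ 4.95×

A 0–96 m: 1.9 × 3.5×10⁻⁴ × 96 = 0.06384 m
A 680 × 0.85 × 2.1×10⁻⁴ = 0.12138 m
A total: 0.18522 m
B Layer 1: 1.5×10⁻⁴ × 0.55 × 190 = 0.015675 m
B 0.1 × 370 × 1.4×10⁻⁴ = 0.00518 m
B 1300 × 0.75×10⁻⁴ × 0.17 = 0.016575 m
B total: 0.03743 m
Ratio: 0.18522 / 0.03743 ≈ 4.948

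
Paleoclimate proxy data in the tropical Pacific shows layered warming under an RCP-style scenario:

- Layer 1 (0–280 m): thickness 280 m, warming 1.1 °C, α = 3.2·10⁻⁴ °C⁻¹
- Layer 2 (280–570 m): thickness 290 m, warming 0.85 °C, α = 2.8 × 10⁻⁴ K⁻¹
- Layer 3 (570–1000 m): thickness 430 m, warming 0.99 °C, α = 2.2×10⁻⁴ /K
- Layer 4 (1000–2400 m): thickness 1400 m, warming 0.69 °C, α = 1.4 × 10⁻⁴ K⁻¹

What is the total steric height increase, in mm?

400 mm

Layer 1: 1.1 × 280 × 3.2×10⁻⁴ = 0.09856 m
Layer 2: 0.85 × 2.8×10⁻⁴ × 290 = 0.06902 m
570–1000 m: 430 × 0.99 × 2.2×10⁻⁴ = 0.093654 m
1000–2400 m: 1.4×10⁻⁴ × 1400 × 0.69 = 0.13524 m
Δh = 0.09856 + 0.06902 + 0.093654 + 0.13524 = 0.396474 m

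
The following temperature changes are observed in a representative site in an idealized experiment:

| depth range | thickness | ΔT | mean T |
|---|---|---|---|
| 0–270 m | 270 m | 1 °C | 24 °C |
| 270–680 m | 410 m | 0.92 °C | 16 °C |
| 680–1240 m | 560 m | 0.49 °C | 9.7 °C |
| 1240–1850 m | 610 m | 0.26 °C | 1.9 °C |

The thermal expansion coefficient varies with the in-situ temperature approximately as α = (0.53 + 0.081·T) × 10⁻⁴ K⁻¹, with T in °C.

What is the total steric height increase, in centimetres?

18 cm of thermosteric rise

Layer 1: α = (0.53 + 0.081×24)×10⁻⁴ = 2.474×10⁻⁴ K⁻¹
Layer 2: α = (0.53 + 0.081×16)×10⁻⁴ = 1.826×10⁻⁴ K⁻¹
Layer 3: α = (0.53 + 0.081×9.7)×10⁻⁴ = 1.3157×10⁻⁴ K⁻¹
Layer 4: α = (0.53 + 0.081×1.9)×10⁻⁴ = 0.6839×10⁻⁴ K⁻¹
0–270 m: 270 × 1 × 2.474×10⁻⁴ = 0.066798 m
0.92 × 410 × 1.826×10⁻⁴ = 0.06887672 m
Layer 3: 1.3157×10⁻⁴ × 560 × 0.49 = 0.036102808 m
0.6839×10⁻⁴ × 610 × 0.26 = 0.010846654 m
Δh = 0.066798 + 0.06887672 + 0.036102808 + 0.010846654 = 0.182624182 m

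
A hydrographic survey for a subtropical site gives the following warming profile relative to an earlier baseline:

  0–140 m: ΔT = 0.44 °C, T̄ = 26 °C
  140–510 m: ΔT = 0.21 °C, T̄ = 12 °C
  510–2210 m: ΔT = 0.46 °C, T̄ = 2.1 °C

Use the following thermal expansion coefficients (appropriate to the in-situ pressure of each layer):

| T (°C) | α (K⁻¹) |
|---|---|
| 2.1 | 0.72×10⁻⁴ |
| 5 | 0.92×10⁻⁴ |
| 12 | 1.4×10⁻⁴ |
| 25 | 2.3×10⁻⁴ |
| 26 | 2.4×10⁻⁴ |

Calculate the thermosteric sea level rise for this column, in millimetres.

Layer 1 at 26 °C → α = 2.4×10⁻⁴ K⁻¹
Layer 2 at 12 °C → α = 1.4×10⁻⁴ K⁻¹
Layer 3 at 2.1 °C → α = 0.72×10⁻⁴ K⁻¹
0–140 m: 140 × 2.4×10⁻⁴ × 0.44 = 0.014784 m
140–510 m: 370 × 1.4×10⁻⁴ × 0.21 = 0.010878 m
0.46 × 0.72×10⁻⁴ × 1700 = 0.056304 m
Δh = 0.014784 + 0.010878 + 0.056304 = 0.081966 m

Δh = 82 mm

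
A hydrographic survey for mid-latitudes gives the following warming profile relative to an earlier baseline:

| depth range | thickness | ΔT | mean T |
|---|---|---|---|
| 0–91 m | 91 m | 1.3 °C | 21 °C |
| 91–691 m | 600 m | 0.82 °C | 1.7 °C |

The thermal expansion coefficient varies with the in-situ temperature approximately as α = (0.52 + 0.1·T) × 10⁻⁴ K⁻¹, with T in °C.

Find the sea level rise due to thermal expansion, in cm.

Layer 1: α = (0.52 + 0.1×21)×10⁻⁴ = 2.62×10⁻⁴ K⁻¹
Layer 2: α = (0.52 + 0.1×1.7)×10⁻⁴ = 0.69×10⁻⁴ K⁻¹
1.3 × 91 × 2.62×10⁻⁴ = 0.0309946 m
91–691 m: 0.69×10⁻⁴ × 600 × 0.82 = 0.033948 m
Δh = 0.0309946 + 0.033948 = 0.0649426 m

6.5 cm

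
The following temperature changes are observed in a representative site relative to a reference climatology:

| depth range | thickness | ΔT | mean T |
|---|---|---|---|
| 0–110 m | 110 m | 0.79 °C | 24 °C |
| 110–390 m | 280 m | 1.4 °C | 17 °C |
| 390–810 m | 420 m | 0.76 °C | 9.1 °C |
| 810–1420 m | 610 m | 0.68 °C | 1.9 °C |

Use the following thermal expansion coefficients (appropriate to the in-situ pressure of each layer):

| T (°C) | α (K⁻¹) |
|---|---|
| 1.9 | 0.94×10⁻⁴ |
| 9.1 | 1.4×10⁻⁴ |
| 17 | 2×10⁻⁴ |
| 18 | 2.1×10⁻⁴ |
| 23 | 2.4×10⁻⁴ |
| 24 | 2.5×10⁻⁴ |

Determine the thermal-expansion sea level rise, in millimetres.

Δh = 180 mm

Layer 1 at 24 °C → α = 2.5×10⁻⁴ K⁻¹
Layer 2 at 17 °C → α = 2×10⁻⁴ K⁻¹
Layer 3 at 9.1 °C → α = 1.4×10⁻⁴ K⁻¹
Layer 4 at 1.9 °C → α = 0.94×10⁻⁴ K⁻¹
Layer 1: 2.5×10⁻⁴ × 110 × 0.79 = 0.021725 m
1.4 × 280 × 2×10⁻⁴ = 0.07840 m
390–810 m: 420 × 1.4×10⁻⁴ × 0.76 = 0.044688 m
Layer 4: 0.68 × 610 × 0.94×10⁻⁴ = 0.0389912 m
Δh = 0.021725 + 0.07840 + 0.044688 + 0.0389912 = 0.1838042 m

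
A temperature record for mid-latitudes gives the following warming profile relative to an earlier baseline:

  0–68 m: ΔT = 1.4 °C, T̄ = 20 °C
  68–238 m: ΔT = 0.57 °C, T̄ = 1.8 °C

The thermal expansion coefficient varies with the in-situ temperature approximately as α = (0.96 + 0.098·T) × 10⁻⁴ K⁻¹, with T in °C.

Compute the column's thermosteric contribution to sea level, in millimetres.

Δh = 39 mm

Layer 1: α = (0.96 + 0.098×20)×10⁻⁴ = 2.92×10⁻⁴ K⁻¹
Layer 2: α = (0.96 + 0.098×1.8)×10⁻⁴ = 1.1364×10⁻⁴ K⁻¹
Layer 1: 1.4 × 2.92×10⁻⁴ × 68 = 0.0277984 m
68–238 m: 170 × 1.1364×10⁻⁴ × 0.57 = 0.011011716 m
Δh = 0.0277984 + 0.011011716 = 0.038810116 m ≈ 39 mm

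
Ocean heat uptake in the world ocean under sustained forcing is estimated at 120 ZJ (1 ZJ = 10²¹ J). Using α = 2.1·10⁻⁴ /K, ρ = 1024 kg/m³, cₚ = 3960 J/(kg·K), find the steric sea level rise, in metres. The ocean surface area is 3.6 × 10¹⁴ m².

Per unit area: Q = 120×10²¹ / (3.6×10¹⁴) ≈ 3.333×10⁸ J/m²
Δh = αQ/(ρcₚ) = 2.1×10⁻⁴ × 3.333×10⁸ / (1024 × 3960) ≈ 0.017261 m

Δh ≈ 0.017 m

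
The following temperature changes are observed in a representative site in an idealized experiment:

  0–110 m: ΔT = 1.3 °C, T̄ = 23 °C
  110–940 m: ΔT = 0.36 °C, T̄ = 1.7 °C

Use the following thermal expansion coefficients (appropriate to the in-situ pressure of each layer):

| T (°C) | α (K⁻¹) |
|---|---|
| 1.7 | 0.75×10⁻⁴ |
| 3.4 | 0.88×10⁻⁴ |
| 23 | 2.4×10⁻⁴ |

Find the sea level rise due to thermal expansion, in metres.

Layer 1 at 23 °C → α = 2.4×10⁻⁴ K⁻¹
Layer 2 at 1.7 °C → α = 0.75×10⁻⁴ K⁻¹
0–110 m: 2.4×10⁻⁴ × 110 × 1.3 = 0.03432 m
0.75×10⁻⁴ × 830 × 0.36 = 0.02241 m
Δh = 0.03432 + 0.02241 = 0.05673 m

about 0.057 m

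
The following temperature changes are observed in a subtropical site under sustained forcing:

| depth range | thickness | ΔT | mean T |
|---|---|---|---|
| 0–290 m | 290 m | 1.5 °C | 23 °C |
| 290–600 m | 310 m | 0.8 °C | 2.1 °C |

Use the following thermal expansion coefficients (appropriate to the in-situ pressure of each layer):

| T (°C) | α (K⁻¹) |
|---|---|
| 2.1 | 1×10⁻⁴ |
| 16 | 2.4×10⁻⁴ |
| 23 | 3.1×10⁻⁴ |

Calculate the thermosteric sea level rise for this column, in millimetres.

Layer 1 at 23 °C → α = 3.1×10⁻⁴ K⁻¹
Layer 2 at 2.1 °C → α = 1×10⁻⁴ K⁻¹
Layer 1: 3.1×10⁻⁴ × 1.5 × 290 = 0.13485 m
290–600 m: 0.8 × 310 × 1×10⁻⁴ = 0.02480 m
Δh = 0.13485 + 0.02480 = 0.15965 m ≈ 160 mm

Δh ≈ 160 mm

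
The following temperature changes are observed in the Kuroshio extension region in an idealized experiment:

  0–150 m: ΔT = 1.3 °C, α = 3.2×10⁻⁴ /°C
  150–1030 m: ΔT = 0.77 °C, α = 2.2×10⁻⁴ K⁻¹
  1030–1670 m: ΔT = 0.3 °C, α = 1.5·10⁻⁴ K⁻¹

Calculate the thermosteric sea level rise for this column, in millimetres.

240 mm

0–150 m: 1.3 × 150 × 3.2×10⁻⁴ = 0.06240 m
150–1030 m: 0.77 × 880 × 2.2×10⁻⁴ = 0.149072 m
1030–1670 m: 640 × 0.3 × 1.5×10⁻⁴ = 0.02880 m
Δh = 0.06240 + 0.149072 + 0.02880 = 0.240272 m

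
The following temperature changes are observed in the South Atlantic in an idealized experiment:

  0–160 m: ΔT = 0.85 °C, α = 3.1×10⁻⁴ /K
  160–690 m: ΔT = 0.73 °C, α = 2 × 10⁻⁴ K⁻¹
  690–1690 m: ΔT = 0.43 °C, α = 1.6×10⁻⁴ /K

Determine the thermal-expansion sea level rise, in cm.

Layer 1: 3.1×10⁻⁴ × 160 × 0.85 = 0.04216 m
160–690 m: 2×10⁻⁴ × 0.73 × 530 = 0.07738 m
1000 × 0.43 × 1.6×10⁻⁴ = 0.06880 m
Δh = 0.04216 + 0.07738 + 0.06880 = 0.18834 m

18.8 cm of thermosteric rise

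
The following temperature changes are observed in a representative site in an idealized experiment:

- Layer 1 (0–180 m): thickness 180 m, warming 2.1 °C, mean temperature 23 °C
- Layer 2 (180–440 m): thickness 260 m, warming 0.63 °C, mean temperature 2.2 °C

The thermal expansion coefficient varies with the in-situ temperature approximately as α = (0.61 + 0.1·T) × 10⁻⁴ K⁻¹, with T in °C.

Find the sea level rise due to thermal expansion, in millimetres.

about 124 mm

Layer 1: α = (0.61 + 0.1×23)×10⁻⁴ = 2.91×10⁻⁴ K⁻¹
Layer 2: α = (0.61 + 0.1×2.2)×10⁻⁴ = 0.83×10⁻⁴ K⁻¹
2.91×10⁻⁴ × 180 × 2.1 = 0.109998 m
0.63 × 260 × 0.83×10⁻⁴ = 0.0135954 m
Δh = 0.109998 + 0.0135954 = 0.1235934 m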